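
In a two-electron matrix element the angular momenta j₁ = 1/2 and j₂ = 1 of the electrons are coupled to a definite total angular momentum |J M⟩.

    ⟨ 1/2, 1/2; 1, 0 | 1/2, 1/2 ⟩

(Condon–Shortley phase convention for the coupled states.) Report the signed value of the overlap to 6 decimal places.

√[2·1!0!1!/3! · 1!0!1!1!1!0!] = √(1/3)
  +(−1)^0/∏(0,1,0,1,0,0)! = 1  (running 1)
⟨..|..⟩ = √(1/3)·(1) = +0.577350

+√(1/3) = +0.577350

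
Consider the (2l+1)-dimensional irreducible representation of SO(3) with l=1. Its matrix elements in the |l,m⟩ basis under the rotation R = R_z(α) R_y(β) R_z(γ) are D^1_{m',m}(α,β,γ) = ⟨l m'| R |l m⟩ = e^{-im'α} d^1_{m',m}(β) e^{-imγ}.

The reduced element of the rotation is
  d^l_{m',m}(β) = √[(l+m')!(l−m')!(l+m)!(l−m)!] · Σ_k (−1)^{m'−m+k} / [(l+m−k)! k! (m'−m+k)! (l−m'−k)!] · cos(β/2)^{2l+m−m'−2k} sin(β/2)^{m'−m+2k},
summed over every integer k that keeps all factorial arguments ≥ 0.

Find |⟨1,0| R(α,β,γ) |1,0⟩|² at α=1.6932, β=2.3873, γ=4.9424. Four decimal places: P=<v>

Split into d^1_{0,0}(β=2.3873) × two z-phases.
Half-angle: c=0.368269, s=0.929719. N=√(1·1·1·1)=1.000000
k: max(0,(0)−(0))=0 … min(1+(0),1−(0))=1
  k=0: (−1)^0·1.0000/(1)·0.3683^2·0.9297^0 = +0.135622
  k=1: (−1)^1·1.0000/(1)·0.3683^0·0.9297^2 = -0.864378
d^1_{0,0}(2.3873) = +0.135622 -0.864378 = -0.728756
|D^1_{0,0}|² = |d^1_{0,0}(β)|² = (-0.728756)² = 0.531085 (the z-rotation phases have unit modulus)

P=0.5311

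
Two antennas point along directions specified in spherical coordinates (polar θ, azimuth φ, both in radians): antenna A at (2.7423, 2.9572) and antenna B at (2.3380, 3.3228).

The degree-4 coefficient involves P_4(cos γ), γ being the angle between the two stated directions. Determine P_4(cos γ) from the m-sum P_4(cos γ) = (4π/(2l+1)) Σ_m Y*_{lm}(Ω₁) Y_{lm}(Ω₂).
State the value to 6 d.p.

Summing Y*_{l m}(θ₁,φ₁)·Y_{l m}(θ₂,φ₂) over m ∈ [−4, 4]; prefactor 4π/(2·4+1) = 1.396263:
  m=-4: (+0.007482-0.006798i) × (+0.088957-0.078785i) = +0.000130-0.001194i  (running Σ = +0.000130-0.001194i)
  m=-3: (+0.057655-0.035601i) × (+0.277367-0.167631i) = +0.010024-0.019539i  (running Σ = +0.010154-0.020733i)
  m=-2: (+0.233068-0.090073i) × (+0.384578-0.145817i) = +0.076498-0.068625i  (running Σ = +0.086652-0.089359i)
  m=-1: (+0.490083-0.091406i) × (+0.086651-0.015876i) = +0.041015-0.015701i  (running Σ = +0.127667-0.105060i)
  m=0: (+0.291326-0.000000i) × (-0.352199+0.000000i) = -0.102605+0.000000i  (running Σ = +0.025062-0.105060i)
  m=1: (-0.490083-0.091406i) × (-0.086651-0.015876i) = +0.041015+0.015701i  (running Σ = +0.066078-0.089359i)
  m=2: (+0.233068+0.090073i) × (+0.384578+0.145817i) = +0.076498+0.068625i  (running Σ = +0.142576-0.020733i)
  m=3: (-0.057655-0.035601i) × (-0.277367-0.167631i) = +0.010024+0.019539i  (running Σ = +0.152600-0.001194i)
  m=4: (+0.007482+0.006798i) × (+0.088957+0.078785i) = +0.000130+0.001194i  (running Σ = +0.152730+0.000000i)
Σ over m = +0.152730+0.000000i; ×(4π/9) → +0.213251+0.000000i. Real part: 0.213251

0.213251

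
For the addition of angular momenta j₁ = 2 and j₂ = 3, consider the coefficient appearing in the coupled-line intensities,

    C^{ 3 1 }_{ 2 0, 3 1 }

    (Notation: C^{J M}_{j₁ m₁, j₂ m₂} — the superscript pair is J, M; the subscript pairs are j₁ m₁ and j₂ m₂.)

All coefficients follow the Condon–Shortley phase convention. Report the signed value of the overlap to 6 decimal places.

-0.387298  (= −√(3/20))

√[7·2!2!4!/9! · 2!2!4!2!4!2!] = √(256/15)
  +(−1)^0/∏(0,2,2,4,0,0)! = 1/96  (running 1/96)
  +(−1)^1/∏(1,1,1,3,1,1)! = -1/6  (running -5/32)
  +(−1)^2/∏(2,0,0,2,2,2)! = 1/16  (running -3/32)
⟨..|..⟩ = √(256/15)·(-3/32) = -0.387298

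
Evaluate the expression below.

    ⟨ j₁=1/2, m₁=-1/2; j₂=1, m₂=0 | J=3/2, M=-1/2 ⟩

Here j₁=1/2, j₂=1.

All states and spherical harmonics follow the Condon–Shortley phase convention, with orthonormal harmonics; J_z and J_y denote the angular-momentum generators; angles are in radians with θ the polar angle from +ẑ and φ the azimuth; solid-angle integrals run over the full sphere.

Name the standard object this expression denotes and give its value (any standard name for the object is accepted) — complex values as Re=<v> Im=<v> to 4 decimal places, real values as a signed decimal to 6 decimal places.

Clebsch–Gordan coefficient, +√(2/3) ≈ +0.816497

This is a Clebsch–Gordan (vector-coupling) coefficient.
triangle: 0!*1!*2!/4! = 2/24
(j±m)!: 0!*1!*1!*1!*1!*2! = 2
prefactor² = (2J+1)*Δ*N² = 2/3
  k=0: +1/(0!*0!*1!*1!*0!*1!) = 1
Σ = 1  ⇒  CG² = 2/3*1² = 2/3
CG = +√(2/3) = +0.816497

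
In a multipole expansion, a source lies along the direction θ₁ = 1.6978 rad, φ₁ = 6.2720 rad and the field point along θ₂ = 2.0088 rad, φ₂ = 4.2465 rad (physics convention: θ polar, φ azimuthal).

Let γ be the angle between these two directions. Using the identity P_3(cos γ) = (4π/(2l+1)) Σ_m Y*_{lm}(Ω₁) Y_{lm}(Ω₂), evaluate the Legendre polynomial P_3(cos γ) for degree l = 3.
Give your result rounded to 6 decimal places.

Summing Y*_{l m}(θ₁,φ₁)·Y_{l m}(θ₂,φ₂) over m ∈ [−3, 3]; prefactor 4π/(2·3+1) = 1.795196:
  term(m=-3) = (0.123500, -0.025896)   from Y*(Ω₁)=(0.406994, -0.013662), Y(Ω₂)=(0.305237, -0.053380)
  term(m=-2) = (-0.027810, -0.035731)   from Y*(Ω₁)=(-0.127339, 0.002849), Y(Ω₂)=(0.212013, 0.285340)
  term(m=-1) = (-0.003811, 0.007796)   from Y*(Ω₁)=(-0.294843, 0.003298), Y(Ω₂)=(0.013221, -0.026294)
  term(m=+0) = (0.045884, 0.000000)   from Y*(Ω₁)=(0.138011, -0.000000), Y(Ω₂)=(0.332468, 0.000000)
  term(m=+1) = (-0.003811, -0.007796)   from Y*(Ω₁)=(0.294843, 0.003298), Y(Ω₂)=(-0.013221, -0.026294)
  term(m=+2) = (-0.027810, 0.035731)   from Y*(Ω₁)=(-0.127339, -0.002849), Y(Ω₂)=(0.212013, -0.285340)
  term(m=+3) = (0.123500, 0.025896)   from Y*(Ω₁)=(-0.406994, -0.013662), Y(Ω₂)=(-0.305237, -0.053380)
Accumulated sum (0.229642, 0.000000); after 4π/(2l+1) scaling, (0.412252, 0.000000) ⇒ P_3 = 0.412252

0.412252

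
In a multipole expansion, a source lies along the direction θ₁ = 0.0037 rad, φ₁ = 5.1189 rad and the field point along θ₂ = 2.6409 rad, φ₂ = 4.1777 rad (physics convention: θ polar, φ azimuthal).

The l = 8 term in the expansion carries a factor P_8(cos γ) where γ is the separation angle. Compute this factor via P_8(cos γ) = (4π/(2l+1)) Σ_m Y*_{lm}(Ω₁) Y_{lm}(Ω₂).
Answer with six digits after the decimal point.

Addition theorem: P_8(cos γ) = (4π/17) Σ_m Y*_{lm}(Ω₁) Y_{lm}(Ω₂), m = −8…8:
  m=-8: (-0.000000-0.000000i) × (-0.000612-0.001318i) = +0.000000+0.000000i  (running Σ = +0.000000+0.000000i)
  m=-7: (-0.000000-0.000000i) × (+0.006009-0.008760i) = -0.000000-0.000000i  (running Σ = -0.000000-0.000000i)
  m=-6: (+0.000000-0.000000i) × (+0.048453+0.003229i) = +0.000000-0.000000i  (running Σ = +0.000000-0.000000i)
  m=-5: (+0.000000+0.000000i) × (+0.070096+0.138628i) = +0.000000+0.000000i  (running Σ = +0.000000+0.000000i)
  m=-4: (-0.000000+0.000000i) × (-0.188288+0.295079i) = -0.000000-0.000000i  (running Σ = -0.000000-0.000000i)
  m=-3: (-0.000001+0.000000i) × (-0.515757-0.017166i) = +0.000000-0.000000i  (running Σ = +0.000000-0.000000i)
  m=-2: (-0.000097-0.000103i) × (-0.174363-0.318096i) = -0.000016+0.000049i  (running Σ = -0.000015+0.000049i)
  m=-1: (+0.007219-0.016768i) × (-0.093837+0.158445i) = +0.001979+0.002717i  (running Σ = +0.001964+0.002766i)
  m=0: (+1.162820-0.000000i) × (-0.436996+0.000000i) = -0.508147+0.000000i  (running Σ = -0.506183+0.002766i)
  m=1: (-0.007219-0.016768i) × (+0.093837+0.158445i) = +0.001979-0.002717i  (running Σ = -0.504204+0.000049i)
  m=2: (-0.000097+0.000103i) × (-0.174363+0.318096i) = -0.000016-0.000049i  (running Σ = -0.504219-0.000000i)
  m=3: (+0.000001+0.000000i) × (+0.515757-0.017166i) = +0.000000+0.000000i  (running Σ = -0.504219-0.000000i)
  m=4: (-0.000000-0.000000i) × (-0.188288-0.295079i) = -0.000000+0.000000i  (running Σ = -0.504219+0.000000i)
  m=5: (-0.000000+0.000000i) × (-0.070096+0.138628i) = +0.000000-0.000000i  (running Σ = -0.504219-0.000000i)
  m=6: (+0.000000+0.000000i) × (+0.048453-0.003229i) = +0.000000+0.000000i  (running Σ = -0.504219-0.000000i)
  m=7: (+0.000000-0.000000i) × (-0.006009-0.008760i) = -0.000000+0.000000i  (running Σ = -0.504219-0.000000i)
  m=8: (-0.000000+0.000000i) × (-0.000612+0.001318i) = +0.000000-0.000000i  (running Σ = -0.504219-0.000000i)
Accumulated sum -0.504219-0.000000i; after 4π/(2l+1) scaling, -0.372718-0.000000i ⇒ P_8 = -0.372718

-0.372718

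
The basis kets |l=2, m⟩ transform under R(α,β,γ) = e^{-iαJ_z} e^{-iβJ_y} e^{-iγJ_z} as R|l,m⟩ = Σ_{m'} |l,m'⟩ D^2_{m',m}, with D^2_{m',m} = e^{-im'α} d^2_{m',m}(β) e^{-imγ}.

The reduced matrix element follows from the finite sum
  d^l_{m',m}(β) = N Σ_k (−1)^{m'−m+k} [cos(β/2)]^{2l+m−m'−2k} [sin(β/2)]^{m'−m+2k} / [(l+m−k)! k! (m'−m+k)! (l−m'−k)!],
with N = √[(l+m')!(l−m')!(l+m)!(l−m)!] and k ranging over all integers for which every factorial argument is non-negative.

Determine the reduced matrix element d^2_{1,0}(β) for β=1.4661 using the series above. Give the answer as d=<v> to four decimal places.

d=-0.1273

d^2_{1,0}(β=1.4661) via the finite sum:
c=cos(1.466100/2)=0.743137, s=sin(1.466100/2)=0.669139; N=√[6·1·2·2]=4.898979
Admissible k: 0..1 (factorial args all ≥0)
  k=0: (−1)^1·4.8990/(2)·0.7431^3·0.6691^1 = -0.672665
  k=1: (−1)^2·4.8990/(2)·0.7431^1·0.6691^3 = +0.545374
d^2_{1,0}(1.4661) = -0.672665 +0.545374 = -0.127291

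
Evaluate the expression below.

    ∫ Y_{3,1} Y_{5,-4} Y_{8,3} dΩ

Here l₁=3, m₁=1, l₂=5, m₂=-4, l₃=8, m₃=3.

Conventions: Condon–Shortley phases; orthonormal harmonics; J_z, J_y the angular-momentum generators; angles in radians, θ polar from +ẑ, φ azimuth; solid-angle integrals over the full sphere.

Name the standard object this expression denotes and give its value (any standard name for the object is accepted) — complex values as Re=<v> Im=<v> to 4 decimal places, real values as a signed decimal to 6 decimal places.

Gaunt coefficient, -0.069622

This is a Gaunt coefficient — the integral of a triple product of spherical harmonics over the sphere.
Rules hold: Σm=0, L=16 even, 2≤8≤8.
N = 7·11·17 = 1309
Δ = 0!·6!·10!/17! = 1/136136
Racah Σ t=0..0: t=0:+1/518400 = 1/518400
⇒ 3j(3 5 8; 0 0 0)² = 56/2431, sgn +1
Racah Σ t=0..0: t=0:+1/17418240 = 1/17418240
⇒ 3j(3 5 8; 1 -4 3)² = 25/12376, sgn -1
4πI² = N·(3j₀)²·(3jₘ)² = 175/2873
I = -1·√(0.0609119/4π) = -0.06962197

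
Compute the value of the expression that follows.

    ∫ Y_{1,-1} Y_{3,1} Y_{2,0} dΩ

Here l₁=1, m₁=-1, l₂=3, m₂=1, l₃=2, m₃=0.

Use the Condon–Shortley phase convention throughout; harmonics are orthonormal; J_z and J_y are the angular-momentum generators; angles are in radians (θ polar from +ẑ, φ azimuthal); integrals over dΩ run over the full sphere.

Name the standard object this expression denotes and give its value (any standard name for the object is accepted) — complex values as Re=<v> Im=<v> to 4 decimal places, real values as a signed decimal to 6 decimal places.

This is a Gaunt coefficient — the integral of a triple product of spherical harmonics over the sphere.
Rules hold: Σm=0, L=6 even, 2≤2≤4.
N = 3·7·5 = 105
Δ = 2!·0!·4!/7! = 1/105
Racah Σ t=1..1: t=1:−1/4 = -1/4
⇒ 3j(1 3 2; 0 0 0)² = 3/35, sgn -1
Racah Σ t=2..2: t=2:+1/8 = 1/8
⇒ 3j(1 3 2; -1 1 0)² = 2/35, sgn +1
4πI² = N·(3j₀)²·(3jₘ)² = 18/35
I = -1·√(0.514286/4π) = -0.20230066

Gaunt coefficient, -0.202301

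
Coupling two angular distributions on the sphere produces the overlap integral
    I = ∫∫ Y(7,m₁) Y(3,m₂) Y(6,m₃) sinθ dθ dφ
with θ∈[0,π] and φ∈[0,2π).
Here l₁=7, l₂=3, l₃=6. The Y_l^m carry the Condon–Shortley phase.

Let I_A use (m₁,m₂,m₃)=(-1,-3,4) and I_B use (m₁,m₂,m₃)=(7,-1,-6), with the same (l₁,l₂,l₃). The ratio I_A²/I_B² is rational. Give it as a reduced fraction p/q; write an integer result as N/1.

3375/22022

l's match ⇒ only the (l;m) 3-j factors differ between A and B.
A: triangle coeff Δ(7,3,6) = 1/2042040; Σ_t [0,0]: t=0:+1/3870720 = 1/3870720; (3j)²=675/136136 [(7 3 6; -1 -3 4)], sign=+1
B: triangle coeff Δ(7,3,6) = 1/2042040; Σ_t [0,0]: t=0:+1/174182400 = 1/174182400; (3j)²=11/340 [(7 3 6; 7 -1 -6)], sign=+1
I_A²/I_B² = (675/136136)/(11/340) = 3375/22022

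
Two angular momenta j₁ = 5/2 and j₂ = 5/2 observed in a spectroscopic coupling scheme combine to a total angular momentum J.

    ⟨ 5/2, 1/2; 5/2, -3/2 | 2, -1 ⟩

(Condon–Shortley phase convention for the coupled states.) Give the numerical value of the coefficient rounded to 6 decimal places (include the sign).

-0.377964  (= −√(1/7))

triangle: 3!*2!*2!/8! = 24/40320
(j±m)!: 3!*2!*1!*4!*1!*3! = 1728
prefactor² = (2J+1)*Δ*N² = 36/7
  k=0: +1/(0!*3!*2!*1!*0!*1!) = 1/12
  k=1: −1/(1!*2!*1!*0!*1!*2!) = -1/4
Σ = -1/6  ⇒  CG² = 36/7*(-1/6)² = 1/7
CG = −√(1/7) = -0.377964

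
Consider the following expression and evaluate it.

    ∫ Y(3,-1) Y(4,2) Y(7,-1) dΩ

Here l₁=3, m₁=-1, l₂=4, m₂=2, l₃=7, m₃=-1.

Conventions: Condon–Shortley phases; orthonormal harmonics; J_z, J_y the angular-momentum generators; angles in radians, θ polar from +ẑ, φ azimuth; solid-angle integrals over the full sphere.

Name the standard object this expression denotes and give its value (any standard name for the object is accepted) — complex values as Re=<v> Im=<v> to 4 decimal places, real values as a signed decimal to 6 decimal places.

Gaunt coefficient, -0.138088

This is a Gaunt coefficient — the integral of a triple product of spherical harmonics over the sphere.
Checks pass: Σm=0; 14 even; l₃=7∈[1,7].
(2·3+1)(2·4+1)(2·7+1) = 945
Δ: 0! 6! 8! / 15! → 1/45045
sum: t=0:+1/20736 = 1/20736
3j²(3 4 7; 0 0 0) = Δ·Π!·Σ² = 35/1287  (sign -1)
sum: t=0:+1/69120 = 1/69120
3j²(3 4 7; -1 2 -1) = Δ·Π!·Σ² = 4/429  (sign +1)
combine: 4πI² = 945·35/1287·4/429 = 4900/20449
take √, sign -1: I = -0.13808836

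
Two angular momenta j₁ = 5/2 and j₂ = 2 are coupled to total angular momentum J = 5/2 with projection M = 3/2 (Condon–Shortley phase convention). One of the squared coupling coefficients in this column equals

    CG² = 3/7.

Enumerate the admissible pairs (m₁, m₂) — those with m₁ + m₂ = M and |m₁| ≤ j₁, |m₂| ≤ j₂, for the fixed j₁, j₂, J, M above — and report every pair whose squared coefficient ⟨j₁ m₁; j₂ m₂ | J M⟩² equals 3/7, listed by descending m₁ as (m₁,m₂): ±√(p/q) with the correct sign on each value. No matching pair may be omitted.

Admissible pairs with m₁+m₂ = M = 3/2: (-1/2,2), (1/2,1), (3/2,0), (5/2,-1)
  (m₁,m₂)=(5/2,-1): CG² = 3/7, CG = +√(3/7)   ← matches the target
  (m₁,m₂)=(3/2,0): CG² = 1/70, CG = −√(1/70)
  (m₁,m₂)=(1/2,1): CG² = 6/35, CG = −√(6/35)
  (m₁,m₂)=(-1/2,2): CG² = 27/70, CG = +√(27/70)
Pairs with CG² = 3/7: (5/2,-1): +√(3/7)

(5/2,-1): +√(3/7)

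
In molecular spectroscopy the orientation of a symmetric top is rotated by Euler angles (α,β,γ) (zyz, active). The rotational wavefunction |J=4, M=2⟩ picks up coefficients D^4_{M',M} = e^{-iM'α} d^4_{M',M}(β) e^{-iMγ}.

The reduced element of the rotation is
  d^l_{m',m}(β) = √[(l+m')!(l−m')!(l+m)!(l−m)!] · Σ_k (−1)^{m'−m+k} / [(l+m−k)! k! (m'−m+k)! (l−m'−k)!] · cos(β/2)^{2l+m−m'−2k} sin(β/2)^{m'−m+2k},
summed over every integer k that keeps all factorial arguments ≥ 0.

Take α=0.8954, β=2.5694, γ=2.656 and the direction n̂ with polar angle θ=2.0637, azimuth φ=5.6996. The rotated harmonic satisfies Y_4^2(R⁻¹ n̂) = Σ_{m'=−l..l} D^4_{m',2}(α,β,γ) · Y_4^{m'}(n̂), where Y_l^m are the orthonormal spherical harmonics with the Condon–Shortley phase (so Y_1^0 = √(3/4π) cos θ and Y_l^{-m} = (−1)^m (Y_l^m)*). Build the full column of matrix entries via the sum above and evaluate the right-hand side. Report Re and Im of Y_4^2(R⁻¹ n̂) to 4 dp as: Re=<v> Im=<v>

Re=-0.0173 Im=-0.0967

Need the full column D^4_{m',2} for m'=−4..4 at α=0.8954, β=2.5694, γ=2.6560.
cos(β/2)=0.282209, sin(β/2)=0.959353
d^4_{-4,2}: single k=6 term ⇒ +0.328543;  D = -0.052214-0.324367i
d^4_{-3,2}: k∈[5..6] ⇒ +0.205018 -0.789740 = -0.584722;  D = +0.508651+0.288399i
d^4_{-2,2}: k∈[4..6] ⇒ +0.080592 -0.745065 +0.717508 = +0.053035;  D = -0.049259+0.019652i
d^4_{-1,2}: k∈[3..5] ⇒ +0.022352 -0.387447 +0.895481 = +0.530385;  D = -0.154604+0.507352i
d^4_{0,2}: k∈[2..4] ⇒ +0.004411 -0.135922 +0.589026 = +0.457515;  D = +0.258185+0.377704i
d^4_{1,2}: k∈[1..3] ⇒ +0.000580 -0.033527 +0.258298 = +0.225351;  D = +0.224704+0.017062i
d^4_{2,2}: k∈[0..2] ⇒ +0.000040 -0.005579 +0.080592 = +0.075053;  D = +0.051224-0.054855i
d^4_{3,2}: k∈[0..1] ⇒ -0.000512 +0.017741 = +0.017229;  D = -0.002476-0.017050i
d^4_{4,2}: single k=0 term ⇒ +0.002460;  D = -0.002121-0.001246i
Y_4^{m'}(θ=2.0637,φ=5.6996) and Σ D·Y over m':
  (-0.0522-0.3244i)·(-0.1843+0.1926i)  (+0.5087+0.2884i)·(+0.0725-0.3984i)  (-0.0493+0.0197i)·(+0.0578+0.1355i)  (-0.1546+0.5074i)·(+0.2358+0.1557i)  (+0.2582+0.3777i)·(-0.2076+0.0000i)  (+0.2247+0.0171i)·(-0.2358+0.1557i)  (+0.0512-0.0549i)·(+0.0578-0.1355i)  (-0.0025-0.0171i)·(-0.0725-0.3984i)  (-0.0021-0.0012i)·(-0.1843-0.1926i)
Y_4^2(R⁻¹ n̂) = -0.017267-0.096701i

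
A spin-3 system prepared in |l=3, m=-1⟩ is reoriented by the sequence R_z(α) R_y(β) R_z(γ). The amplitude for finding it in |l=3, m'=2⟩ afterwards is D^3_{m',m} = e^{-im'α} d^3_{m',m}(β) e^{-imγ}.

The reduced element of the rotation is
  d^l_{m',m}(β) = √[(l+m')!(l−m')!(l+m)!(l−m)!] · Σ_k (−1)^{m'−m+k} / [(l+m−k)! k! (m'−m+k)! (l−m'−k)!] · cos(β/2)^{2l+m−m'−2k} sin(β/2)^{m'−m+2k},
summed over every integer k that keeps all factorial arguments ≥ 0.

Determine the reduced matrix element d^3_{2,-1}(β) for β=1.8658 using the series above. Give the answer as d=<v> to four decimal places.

d=-0.0624

d^3_{2,-1}(β=1.8658) via the finite sum:
With c≡cos(β/2)=0.595507 and s≡sin(β/2)=0.803350, N=[120·1·2·24]^{1/2}=75.894664
Admissible k: 0..1 (factorial args all ≥0)
  k=0: (−1)^3·75.8947/(12)·0.5955^3·0.8034^3 = -0.692476
  k=1: (−1)^4·75.8947/(24)·0.5955^1·0.8034^5 = +0.630103
d^3_{2,-1}(1.8658) = -0.692476 +0.630103 = -0.062374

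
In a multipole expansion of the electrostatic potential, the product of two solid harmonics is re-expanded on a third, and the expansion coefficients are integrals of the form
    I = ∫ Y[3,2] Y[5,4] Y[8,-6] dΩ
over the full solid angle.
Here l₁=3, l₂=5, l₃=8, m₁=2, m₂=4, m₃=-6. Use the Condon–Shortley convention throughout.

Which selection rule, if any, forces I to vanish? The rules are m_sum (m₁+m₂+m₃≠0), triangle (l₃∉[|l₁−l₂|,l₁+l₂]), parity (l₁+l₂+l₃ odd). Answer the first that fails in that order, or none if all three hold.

none

m₁+m₂+m₃ = 2 + 4 − 6 = 0  ✓
triangle: |3−5|=2 ≤ l₃=8 ≤ 3+5=8  ✓
parity: l₁+l₂+l₃ = 16 is even  ✓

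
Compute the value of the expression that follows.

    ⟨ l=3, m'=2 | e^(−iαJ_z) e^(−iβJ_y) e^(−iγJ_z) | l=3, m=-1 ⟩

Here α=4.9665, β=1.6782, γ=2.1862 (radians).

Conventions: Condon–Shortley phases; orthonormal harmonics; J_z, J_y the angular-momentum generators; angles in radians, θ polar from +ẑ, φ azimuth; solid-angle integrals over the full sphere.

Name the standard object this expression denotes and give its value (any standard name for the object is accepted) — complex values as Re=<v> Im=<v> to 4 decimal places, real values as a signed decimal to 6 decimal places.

Wigner D-matrix element, Re=-0.0316 Im=0.2935

This is a Wigner D-matrix element — the rotation-matrix element ⟨l m'| R(α,β,γ) |l m⟩ in the angular-momentum basis.
D^3_{2,-1}(4.9665,1.6782,2.1862) = e^{-i·2·4.9665}·d^3_{2,-1}(1.6782)·e^{-i·-1·2.1862}. Compute d first:
With c≡cos(β/2)=0.668133 and s≡sin(β/2)=0.744042, N=[120·1·2·24]^{1/2}=75.894664
Admissible k: 0..1 (factorial args all ≥0)
  k=0: (−1)^3·75.8947/(12)·0.6681^3·0.7440^3 = -0.776982
  k=1: (−1)^4·75.8947/(24)·0.6681^1·0.7440^5 = +0.481782
d^3_{2,-1}(1.6782) = -0.776982 +0.481782 = -0.295200
D = (-0.873611+0.486625i)·(-0.295200)·(-0.577288+0.816540i) = -0.031579+0.293506i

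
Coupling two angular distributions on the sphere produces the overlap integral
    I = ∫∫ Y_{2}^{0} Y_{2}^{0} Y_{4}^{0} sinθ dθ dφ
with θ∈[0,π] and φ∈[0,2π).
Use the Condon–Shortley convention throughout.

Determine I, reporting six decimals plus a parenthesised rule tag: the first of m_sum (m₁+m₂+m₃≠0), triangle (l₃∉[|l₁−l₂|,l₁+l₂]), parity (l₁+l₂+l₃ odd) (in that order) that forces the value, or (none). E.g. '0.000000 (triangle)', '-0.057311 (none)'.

m-sum 0 ✓  L=8 even ✓  0≤4≤4 ✓
Π(2lᵢ+1) = 5×5×9 = 225
triangle coeff Δ(2,2,4) = 1/630
Σ_t [0,0]: t=0:+1/16 = 1/16
(3j)²=2/35 [(2 2 4; 0 0 0)], sign=+1
(m-triple is (0,0,0) — same symbol as above.)
⇒ 4πI² = 36/49
I = (+1)√(36/49/(4π)) = 0.24179554
No selection rule forces the value: the integral is nonzero (none).

0.241796 (none)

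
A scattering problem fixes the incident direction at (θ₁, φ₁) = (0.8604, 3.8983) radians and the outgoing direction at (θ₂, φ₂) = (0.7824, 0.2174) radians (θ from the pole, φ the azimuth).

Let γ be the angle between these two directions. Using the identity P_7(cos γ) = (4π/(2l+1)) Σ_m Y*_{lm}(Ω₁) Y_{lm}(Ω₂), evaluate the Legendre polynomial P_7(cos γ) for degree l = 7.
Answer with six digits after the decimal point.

-0.008565

Summing Y*_{l m}(θ₁,φ₁)·Y_{l m}(θ₂,φ₂) over m ∈ [−7, 7]; prefactor 4π/(2·7+1) = 0.837758:
  [-7]  conj(Y_{7,-7})(Ω₁) = (-0.039711, 0.060013) ; Y_{7,-7}(Ω₂) = (0.002120, -0.043225) ; Δ = (0.002510, 0.001844)
  [-6]  conj(Y_{7,-6})(Ω₁) = (-0.039676, -0.228197) ; Y_{7,-6}(Ω₂) = (0.042885, -0.157155) ; Δ = (-0.037564, -0.003551)
  [-5]  conj(Y_{7,-5})(Ω₁) = (0.333263, 0.249137) ; Y_{7,-5}(Ω₂) = (0.164624, -0.313303) ; Δ = (0.132919, -0.063398)
  [-4]  conj(Y_{7,-4})(Ω₁) = (-0.397083, 0.045772) ; Y_{7,-4}(Ω₂) = (0.293520, -0.347634) ; Δ = (-0.100640, 0.151474)
  [-3]  conj(Y_{7,-3})(Ω₁) = (0.024664, -0.029322) ; Y_{7,-3}(Ω₂) = (0.184293, -0.140742) ; Δ = (0.000419, -0.008875)
  [-2]  conj(Y_{7,-2})(Ω₁) = (-0.019900, -0.346425) ; Y_{7,-2}(Ω₂) = (-0.207564, 0.096402) ; Δ = (0.037527, 0.069987)
  [-1]  conj(Y_{7,-1})(Ω₁) = (0.144946, 0.136859) ; Y_{7,-1}(Ω₂) = (-0.340256, 0.075160) ; Δ = (-0.059605, -0.035673)
  [+0]  conj(Y_{7,0})(Ω₁) = (0.294913, -0.000000) ; Y_{7,0}(Ω₂) = (0.131045, 0.000000) ; Δ = (0.038647, 0.000000)
  [+1]  conj(Y_{7,1})(Ω₁) = (-0.144946, 0.136859) ; Y_{7,1}(Ω₂) = (0.340256, 0.075160) ; Δ = (-0.059605, 0.035673)
  [+2]  conj(Y_{7,2})(Ω₁) = (-0.019900, 0.346425) ; Y_{7,2}(Ω₂) = (-0.207564, -0.096402) ; Δ = (0.037527, -0.069987)
  [+3]  conj(Y_{7,3})(Ω₁) = (-0.024664, -0.029322) ; Y_{7,3}(Ω₂) = (-0.184293, -0.140742) ; Δ = (0.000419, 0.008875)
  [+4]  conj(Y_{7,4})(Ω₁) = (-0.397083, -0.045772) ; Y_{7,4}(Ω₂) = (0.293520, 0.347634) ; Δ = (-0.100640, -0.151474)
  [+5]  conj(Y_{7,5})(Ω₁) = (-0.333263, 0.249137) ; Y_{7,5}(Ω₂) = (-0.164624, -0.313303) ; Δ = (0.132919, 0.063398)
  [+6]  conj(Y_{7,6})(Ω₁) = (-0.039676, 0.228197) ; Y_{7,6}(Ω₂) = (0.042885, 0.157155) ; Δ = (-0.037564, 0.003551)
  [+7]  conj(Y_{7,7})(Ω₁) = (0.039711, 0.060013) ; Y_{7,7}(Ω₂) = (-0.002120, -0.043225) ; Δ = (0.002510, -0.001844)
Σ over m = (-0.010224, -0.000000); ×(4π/15) → (-0.008565, -0.000000). Real part: -0.008565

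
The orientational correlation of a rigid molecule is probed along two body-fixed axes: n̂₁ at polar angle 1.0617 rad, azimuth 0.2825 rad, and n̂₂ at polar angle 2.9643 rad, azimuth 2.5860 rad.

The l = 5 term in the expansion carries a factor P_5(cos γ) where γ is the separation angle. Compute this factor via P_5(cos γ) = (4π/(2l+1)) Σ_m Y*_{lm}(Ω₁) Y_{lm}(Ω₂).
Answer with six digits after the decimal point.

Term-by-term m-sum for l=5 (normalisation 4π/11 = 1.142397):
  m=-5: Y*=+0.037139+0.232654i  Y=+0.000074-0.000028i  product +0.000009+0.000016i
  m=-4: Y*=+0.177429+0.376105i  Y=+0.000848-0.001111i  product +0.000568+0.000122i
  m=-3: Y*=+0.173462+0.196465i  Y=+0.001404-0.014584i  product +0.003109-0.002254i
  m=-2: Y*=-0.152851-0.096898i  Y=-0.043888-0.088669i  product -0.001884+0.017806i
  m=-1: Y*=-0.306358-0.088924i  Y=-0.343101-0.213006i  product +0.086170+0.095766i
  m=+0: Y*=+0.109822-0.000000i  Y=-0.727435+0.000000i  product -0.079888+0.000000i
  m=+1: Y*=+0.306358-0.088924i  Y=+0.343101-0.213006i  product +0.086170-0.095766i
  m=+2: Y*=-0.152851+0.096898i  Y=-0.043888+0.088669i  product -0.001884-0.017806i
  m=+3: Y*=-0.173462+0.196465i  Y=-0.001404-0.014584i  product +0.003109+0.002254i
  m=+4: Y*=+0.177429-0.376105i  Y=+0.000848+0.001111i  product +0.000568-0.000122i
  m=+5: Y*=-0.037139+0.232654i  Y=-0.000074-0.000028i  product +0.000009-0.000016i
Total Σ_m = +0.096058+0.000000i. Multiply by 1.142397: +0.109737+0.000000i. P_5(cos γ) = 0.109737

0.109737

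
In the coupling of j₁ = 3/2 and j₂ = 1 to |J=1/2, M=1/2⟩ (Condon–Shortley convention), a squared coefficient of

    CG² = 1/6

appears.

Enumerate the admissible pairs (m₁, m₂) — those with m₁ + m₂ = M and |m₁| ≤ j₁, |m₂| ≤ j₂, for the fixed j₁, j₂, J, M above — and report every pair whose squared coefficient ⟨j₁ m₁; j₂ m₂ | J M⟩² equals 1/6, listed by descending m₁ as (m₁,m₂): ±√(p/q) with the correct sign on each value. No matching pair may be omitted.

(-1/2,1): +√(1/6)

Admissible pairs with m₁+m₂ = M = 1/2: (-1/2,1), (1/2,0), (3/2,-1)
  (m₁,m₂)=(3/2,-1): CG² = 1/2, CG = +√(1/2)
  (m₁,m₂)=(1/2,0): CG² = 1/3, CG = −√(1/3)
  (m₁,m₂)=(-1/2,1): CG² = 1/6, CG = +√(1/6)   ← matches the target
Pairs with CG² = 1/6: (-1/2,1): +√(1/6)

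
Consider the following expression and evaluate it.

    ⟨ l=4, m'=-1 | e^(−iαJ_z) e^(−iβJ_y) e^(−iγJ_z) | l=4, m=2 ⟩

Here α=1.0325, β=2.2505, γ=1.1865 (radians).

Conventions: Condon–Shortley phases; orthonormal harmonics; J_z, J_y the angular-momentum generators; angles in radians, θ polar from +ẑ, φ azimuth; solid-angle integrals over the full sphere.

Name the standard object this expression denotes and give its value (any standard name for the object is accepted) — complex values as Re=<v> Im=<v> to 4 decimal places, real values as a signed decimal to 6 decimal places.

Wigner D-matrix element, Re=0.0067 Im=-0.0286

This is a Wigner D-matrix element — the rotation-matrix element ⟨l m'| R(α,β,γ) |l m⟩ in the angular-momentum basis.
Split into d^4_{-1,2}(β=2.2505) × two z-phases.
With c≡cos(β/2)=0.430951 and s≡sin(β/2)=0.902375, N=[6·120·720·2]^{1/2}=1018.233765
k∈{3,4,5} keeps every argument non-negative
  k=3: (−1)^0·1018.2338/(72)·0.4310^5·0.9024^3 = +0.154460
  k=4: (−1)^1·1018.2338/(48)·0.4310^3·0.9024^5 = -1.015841
  k=5: (−1)^2·1018.2338/(240)·0.4310^1·0.9024^7 = +0.890789
d^4_{-1,2}(2.2505) = +0.154460 -1.015841 +0.890789 = +0.029407
Phases: e^{-i·(-1)·1.0325}=+0.512674+0.858583i, e^{-i·(2)·1.1865}=-0.718890-0.695124i ⇒ D=+0.006713-0.028631i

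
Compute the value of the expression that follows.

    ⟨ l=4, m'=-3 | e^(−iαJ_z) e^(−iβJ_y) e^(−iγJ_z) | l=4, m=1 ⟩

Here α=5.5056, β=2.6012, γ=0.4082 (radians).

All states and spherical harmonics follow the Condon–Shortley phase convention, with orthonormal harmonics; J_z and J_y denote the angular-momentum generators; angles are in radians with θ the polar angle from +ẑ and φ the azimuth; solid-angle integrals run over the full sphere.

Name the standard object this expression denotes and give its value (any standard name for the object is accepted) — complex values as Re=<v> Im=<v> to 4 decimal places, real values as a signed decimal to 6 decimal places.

Wigner D-matrix element, Re=0.3638 Im=0.1541

This is a Wigner D-matrix element — the rotation-matrix element ⟨l m'| R(α,β,γ) |l m⟩ in the angular-momentum basis.
Split into d^4_{-3,1}(β=2.6012) × two z-phases.
c=cos(2.601200/2)=0.266921, s=sin(2.601200/2)=0.963719; N=√[1·5040·120·6]=1904.940944
k∈{4,5} keeps every argument non-negative
  k=4: (−1)^0·1904.9409/(144)·0.2669^4·0.9637^4 = +0.057923
  k=5: (−1)^1·1904.9409/(240)·0.2669^2·0.9637^6 = -0.453039
d^4_{-3,1}(2.6012) = +0.057923 -0.453039 = -0.395117
D = (-0.690341-0.723485i)·(-0.395117)·(+0.917837-0.396958i) = +0.363828+0.154097i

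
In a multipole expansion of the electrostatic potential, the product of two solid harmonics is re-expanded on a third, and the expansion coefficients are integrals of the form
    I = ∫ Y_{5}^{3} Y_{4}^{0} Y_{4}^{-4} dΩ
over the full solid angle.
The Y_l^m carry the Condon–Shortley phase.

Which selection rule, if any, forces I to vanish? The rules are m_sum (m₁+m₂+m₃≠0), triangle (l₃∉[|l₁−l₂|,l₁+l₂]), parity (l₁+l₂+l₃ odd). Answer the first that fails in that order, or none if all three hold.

m_sum

azimuthal sum: 3 + 0 − 4 = -1  ✗
1 ≤ 4 ≤ 9 (triangle on l)
L = 5 + 4 + 4 = 13 (odd)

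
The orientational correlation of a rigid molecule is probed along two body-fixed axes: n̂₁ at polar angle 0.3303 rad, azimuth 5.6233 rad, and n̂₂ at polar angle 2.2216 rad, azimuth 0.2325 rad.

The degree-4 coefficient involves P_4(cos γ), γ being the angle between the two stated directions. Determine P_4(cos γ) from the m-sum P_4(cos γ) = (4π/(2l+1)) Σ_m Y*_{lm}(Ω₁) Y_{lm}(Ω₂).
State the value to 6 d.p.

Term-by-term m-sum for l=4 (normalisation 4π/9 = 1.396263):
  m=-4: (-0.004292-0.002356i) × (+0.105998-0.142130i) = -0.000790+0.000360i  (running Σ = -0.000790+0.000360i)
  m=-3: (-0.016059-0.037063i) × (-0.292686+0.245278i) = +0.013791+0.006909i  (running Σ = +0.013001+0.007269i)
  m=-2: (+0.046008-0.179412i) × (+0.296986-0.148995i) = -0.013068-0.060138i  (running Σ = -0.000067-0.052868i)
  m=-1: (+0.374248-0.290387i) × (+0.095595-0.022635i) = +0.029203-0.036231i  (running Σ = +0.029137-0.089099i)
  m=0: (+0.442156-0.000000i) × (-0.348668+0.000000i) = -0.154166+0.000000i  (running Σ = -0.125029-0.089099i)
  m=1: (-0.374248-0.290387i) × (-0.095595-0.022635i) = +0.029203+0.036231i  (running Σ = -0.095826-0.052868i)
  m=2: (+0.046008+0.179412i) × (+0.296986+0.148995i) = -0.013068+0.060138i  (running Σ = -0.108894+0.007269i)
  m=3: (+0.016059-0.037063i) × (+0.292686+0.245278i) = +0.013791-0.006909i  (running Σ = -0.095103+0.000360i)
  m=4: (-0.004292+0.002356i) × (+0.105998+0.142130i) = -0.000790-0.000360i  (running Σ = -0.095893+0.000000i)
Σ over m = -0.095893+0.000000i; ×(4π/9) → -0.133892+0.000000i. Real part: -0.133892

-0.133892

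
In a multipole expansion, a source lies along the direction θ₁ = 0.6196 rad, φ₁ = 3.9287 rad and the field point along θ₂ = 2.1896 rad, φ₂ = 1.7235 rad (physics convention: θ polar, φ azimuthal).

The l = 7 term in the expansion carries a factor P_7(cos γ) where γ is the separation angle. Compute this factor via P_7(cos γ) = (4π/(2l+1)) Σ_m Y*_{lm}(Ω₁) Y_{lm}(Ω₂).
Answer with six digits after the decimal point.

0.044819

Summing Y*_{l m}(θ₁,φ₁)·Y_{l m}(θ₂,φ₂) over m ∈ [−7, 7]; prefactor 4π/(2·7+1) = 0.837758:
  m=-7: Y*=-0.00797 + 0.00778j  Y=0.10432 + 0.05724j  product -0.00128 + 0.00036j
  m=-6: Y*=0.00060 - 0.05841j  Y=0.19302 - 0.25151j  product -0.01458 - 0.01143j
  m=-5: Y*=0.12938 + 0.13161j  Y=-0.30702 - 0.32076j  product 0.00249 - 0.08190j
  m=-4: Y*=-0.38155 - 0.00261j  Y=-0.21096 + 0.14770j  product 0.08088 - 0.05581j
  m=-3: Y*=0.33987 - 0.33641j  Y=-0.07980 - 0.16184j  product -0.08157 - 0.02816j
  m=-2: Y*=-0.00072 + 0.21093j  Y=-0.33439 + 0.10542j  product -0.02200 - 0.07061j
  m=-1: Y*=0.21120 + 0.21192j  Y=-0.00574 - 0.03729j  product 0.00669 - 0.00909j
  m=+0: Y*=-0.31923 + 0.00000j  Y=-0.35148 + 0.00000j  product 0.11220 + 0.00000j
  m=+1: Y*=-0.21120 + 0.21192j  Y=0.00574 - 0.03729j  product 0.00669 + 0.00909j
  m=+2: Y*=-0.00072 - 0.21093j  Y=-0.33439 - 0.10542j  product -0.02200 + 0.07061j
  m=+3: Y*=-0.33987 - 0.33641j  Y=0.07980 - 0.16184j  product -0.08157 + 0.02816j
  m=+4: Y*=-0.38155 + 0.00261j  Y=-0.21096 - 0.14770j  product 0.08088 + 0.05581j
  m=+5: Y*=-0.12938 + 0.13161j  Y=0.30702 - 0.32076j  product 0.00249 + 0.08190j
  m=+6: Y*=0.00060 + 0.05841j  Y=0.19302 + 0.25151j  product -0.01458 + 0.01143j
  m=+7: Y*=0.00797 + 0.00778j  Y=-0.10432 + 0.05724j  product -0.00128 - 0.00036j
Total Σ_m = 0.05350 + 0.00000j. Multiply by 0.837758: 0.04482 + 0.00000j. P_7(cos γ) = 0.044819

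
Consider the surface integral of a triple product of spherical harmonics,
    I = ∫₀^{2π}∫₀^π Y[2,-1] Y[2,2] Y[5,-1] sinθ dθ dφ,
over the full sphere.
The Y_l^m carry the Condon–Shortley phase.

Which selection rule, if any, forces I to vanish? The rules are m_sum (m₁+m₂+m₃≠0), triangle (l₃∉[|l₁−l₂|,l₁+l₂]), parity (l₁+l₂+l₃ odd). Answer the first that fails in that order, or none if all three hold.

triangle

Σmᵢ = 0  ✓
l₃∈[|l₁−l₂|,l₁+l₂]=[0,4] required, l₃=5 fails  ✗
Σlᵢ = 9 ⇒ odd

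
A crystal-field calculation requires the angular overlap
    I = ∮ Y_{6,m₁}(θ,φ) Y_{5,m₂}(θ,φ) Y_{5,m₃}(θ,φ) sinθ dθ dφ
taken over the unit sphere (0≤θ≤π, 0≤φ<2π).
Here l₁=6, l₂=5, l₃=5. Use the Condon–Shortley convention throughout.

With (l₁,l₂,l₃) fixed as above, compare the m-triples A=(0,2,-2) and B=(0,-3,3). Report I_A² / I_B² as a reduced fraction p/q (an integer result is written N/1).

Shared (l₁,l₂,l₃)=(6,5,5): N and (l;000)² cancel in I_A²/I_B².
A: Δ = 6!·6!·4!/17! = 1/28588560; Racah Σ t=3..6: t=3:−1/31104 t=4:+1/13824 t=5:−1/57600 t=6:+1/3110400 = 1/43200; ⇒ 3j(6 5 5; 0 2 -2)² = 108/12155, sgn -1
B: Δ = 6!·6!·4!/17! = 1/28588560; Racah Σ t=0..2: t=0:+1/2073600 t=1:−1/86400 t=2:+1/55296 = 29/4147200; ⇒ 3j(6 5 5; 0 -3 3)² = 841/145860, sgn +1
I_A²/I_B² = (108/12155)/(841/145860) = 1296/841

1296/841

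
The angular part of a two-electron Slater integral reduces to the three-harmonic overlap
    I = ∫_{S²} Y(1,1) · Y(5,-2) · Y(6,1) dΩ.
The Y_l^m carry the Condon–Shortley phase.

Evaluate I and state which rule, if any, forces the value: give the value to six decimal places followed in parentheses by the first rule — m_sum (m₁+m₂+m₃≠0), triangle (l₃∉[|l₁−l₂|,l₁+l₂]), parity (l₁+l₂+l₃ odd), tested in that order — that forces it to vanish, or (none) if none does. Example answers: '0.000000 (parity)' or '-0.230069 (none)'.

-0.129207 (none)

Rules hold: Σm=0, L=12 even, 4≤6≤6.
N = 3·11·13 = 429
Δ = 0!·2!·10!/13! = 1/858
Racah Σ t=0..0: t=0:+1/14400 = 1/14400
⇒ 3j(1 5 6; 0 0 0)² = 6/143, sgn +1
Racah Σ t=0..0: t=0:+1/60480 = 1/60480
⇒ 3j(1 5 6; 1 -2 1)² = 5/429, sgn -1
4πI² = N·(3j₀)²·(3jₘ)² = 30/143
I = -1·√(0.20979/4π) = -0.12920749
No selection rule forces the value: the integral is nonzero (none).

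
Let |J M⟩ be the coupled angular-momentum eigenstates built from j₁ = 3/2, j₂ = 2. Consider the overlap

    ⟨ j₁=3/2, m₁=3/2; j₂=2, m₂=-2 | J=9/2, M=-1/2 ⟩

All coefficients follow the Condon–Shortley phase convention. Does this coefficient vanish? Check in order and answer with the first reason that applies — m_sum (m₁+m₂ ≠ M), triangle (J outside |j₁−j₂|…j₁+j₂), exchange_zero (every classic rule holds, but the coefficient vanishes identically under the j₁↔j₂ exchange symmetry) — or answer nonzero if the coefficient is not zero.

triangle

m-sum: m₁+m₂ = 3/2+(-2) = -1/2, M = -1/2  ✓
triangle: need |j₁−j₂| ≤ J ≤ j₁+j₂, i.e. J ∈ [1/2, 7/2]; J = 9/2 is outside ✗ ⇒ coefficient is 0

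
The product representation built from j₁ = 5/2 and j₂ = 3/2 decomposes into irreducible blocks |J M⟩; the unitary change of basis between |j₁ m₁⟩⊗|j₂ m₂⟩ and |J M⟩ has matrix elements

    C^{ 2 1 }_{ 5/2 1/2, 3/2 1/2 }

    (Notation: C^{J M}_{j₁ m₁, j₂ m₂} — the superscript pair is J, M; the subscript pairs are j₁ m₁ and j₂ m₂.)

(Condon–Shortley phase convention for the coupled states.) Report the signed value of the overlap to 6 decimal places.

j₁+j₂−J=2  J+j₁−j₂=3  J−j₁+j₂=1  j₁+j₂+J+1=7
(j₁±m₁, j₂±m₂, J±M) = (3,2,2,1,3,1)
P² = 12/7
sum k=1..2:
  [1] −1/2 = -1/2
  [2] +1/12 = 1/12
S = -5/12
C² = P²·S² = 25/84 ; C = -0.545545

−√(25/84) = -0.545545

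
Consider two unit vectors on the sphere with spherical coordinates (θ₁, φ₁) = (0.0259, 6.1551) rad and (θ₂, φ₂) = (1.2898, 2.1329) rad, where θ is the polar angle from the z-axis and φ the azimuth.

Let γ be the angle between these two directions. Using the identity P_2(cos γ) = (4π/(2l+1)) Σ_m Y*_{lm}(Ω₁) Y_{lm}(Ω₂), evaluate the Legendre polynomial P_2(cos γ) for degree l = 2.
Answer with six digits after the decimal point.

-0.397522

Addition theorem: P_2(cos γ) = (4π/5) Σ_m Y*_{lm}(Ω₁) Y_{lm}(Ω₂), m = −2…2:
  [-2]  conj(Y_{2,-2})(Ω₁) = (0.000251, -0.000066) ; Y_{2,-2}(Ω₂) = (-0.153999, 0.321598) ; Δ = (-0.000017, 0.000091)
  [-1]  conj(Y_{2,-1})(Ω₁) = (0.019836, -0.002555) ; Y_{2,-1}(Ω₂) = (-0.109703, -0.174165) ; Δ = (-0.002621, -0.003175)
  [+0]  conj(Y_{2,0})(Ω₁) = (0.630149, -0.000000) ; Y_{2,0}(Ω₂) = (-0.242628, 0.000000) ; Δ = (-0.152892, 0.000000)
  [+1]  conj(Y_{2,1})(Ω₁) = (-0.019836, -0.002555) ; Y_{2,1}(Ω₂) = (0.109703, -0.174165) ; Δ = (-0.002621, 0.003175)
  [+2]  conj(Y_{2,2})(Ω₁) = (0.000251, 0.000066) ; Y_{2,2}(Ω₂) = (-0.153999, -0.321598) ; Δ = (-0.000017, -0.000091)
Total Σ_m = (-0.158169, -0.000000). Multiply by 2.513274: (-0.397522, -0.000000). P_2(cos γ) = -0.397522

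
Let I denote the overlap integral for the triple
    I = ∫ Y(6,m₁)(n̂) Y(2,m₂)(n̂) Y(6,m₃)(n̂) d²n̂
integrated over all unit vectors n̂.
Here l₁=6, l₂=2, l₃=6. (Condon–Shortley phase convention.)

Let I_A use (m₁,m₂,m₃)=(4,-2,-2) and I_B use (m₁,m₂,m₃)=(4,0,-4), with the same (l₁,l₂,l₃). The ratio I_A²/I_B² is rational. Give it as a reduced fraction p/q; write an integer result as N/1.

45/1

Shared (l₁,l₂,l₃)=(6,2,6): N and (l;000)² cancel in I_A²/I_B².
A: Δ = 2!·10!·2!/15! = 1/90090; Racah Σ t=0..0: t=0:+1/322560 = 1/322560; ⇒ 3j(6 2 6; 4 -2 -2)² = 18/1001, sgn +1
B: Δ = 2!·10!·2!/15! = 1/90090; Racah Σ t=0..2: t=0:+1/322560 t=1:−1/362880 t=2:+1/14515200 = 1/2419200; ⇒ 3j(6 2 6; 4 0 -4)² = 2/5005, sgn +1
I_A²/I_B² = (18/1001)/(2/5005) = 45/1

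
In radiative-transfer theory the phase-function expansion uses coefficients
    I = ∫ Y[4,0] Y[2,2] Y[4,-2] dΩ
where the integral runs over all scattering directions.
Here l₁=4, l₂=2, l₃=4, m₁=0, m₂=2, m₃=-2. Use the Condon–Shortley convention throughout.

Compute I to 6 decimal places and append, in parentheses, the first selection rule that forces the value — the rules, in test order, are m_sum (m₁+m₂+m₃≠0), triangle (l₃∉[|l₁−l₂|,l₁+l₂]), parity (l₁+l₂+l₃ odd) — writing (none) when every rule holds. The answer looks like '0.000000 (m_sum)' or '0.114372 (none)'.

Checks pass: Σm=0; 10 even; l₃=4∈[2,6].
(2·4+1)(2·2+1)(2·4+1) = 405
Δ: 2! 6! 2! / 11! → 1/13860
sum: t=0:+1/192 t=1:−1/36 t=2:+1/192 = -5/288
3j²(4 2 4; 0 0 0) = Δ·Π!·Σ² = 20/693  (sign -1)
sum: t=2:+1/192 = 1/192
3j²(4 2 4; 0 2 -2) = Δ·Π!·Σ² = 3/77  (sign +1)
combine: 4πI² = 405·20/693·3/77 = 2700/5929
take √, sign -1: I = -0.19036462
No selection rule forces the value: the integral is nonzero (none).

-0.190365 (none)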